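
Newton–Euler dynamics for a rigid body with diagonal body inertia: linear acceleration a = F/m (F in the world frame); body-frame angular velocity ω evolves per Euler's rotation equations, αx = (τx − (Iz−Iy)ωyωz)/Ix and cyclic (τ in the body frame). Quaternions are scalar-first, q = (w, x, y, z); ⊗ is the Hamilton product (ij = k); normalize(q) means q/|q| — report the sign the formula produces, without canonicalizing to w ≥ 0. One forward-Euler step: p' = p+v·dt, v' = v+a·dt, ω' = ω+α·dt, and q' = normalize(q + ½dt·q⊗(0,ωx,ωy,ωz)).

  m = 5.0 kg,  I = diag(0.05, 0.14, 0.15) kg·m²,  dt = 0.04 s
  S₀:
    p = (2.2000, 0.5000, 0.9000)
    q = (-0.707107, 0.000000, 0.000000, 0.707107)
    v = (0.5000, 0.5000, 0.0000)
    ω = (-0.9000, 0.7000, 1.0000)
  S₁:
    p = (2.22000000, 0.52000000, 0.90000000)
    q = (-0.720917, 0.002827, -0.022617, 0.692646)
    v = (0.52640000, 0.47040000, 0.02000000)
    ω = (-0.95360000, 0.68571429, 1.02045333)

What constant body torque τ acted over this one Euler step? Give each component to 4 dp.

ω₁ − ω₀ = (-0.05360000, -0.01428571, 0.02045333)
I·α + gyro = (-0.0600, 0.0400, 0.0200)

τ = (-0.0600, 0.0400, 0.0200)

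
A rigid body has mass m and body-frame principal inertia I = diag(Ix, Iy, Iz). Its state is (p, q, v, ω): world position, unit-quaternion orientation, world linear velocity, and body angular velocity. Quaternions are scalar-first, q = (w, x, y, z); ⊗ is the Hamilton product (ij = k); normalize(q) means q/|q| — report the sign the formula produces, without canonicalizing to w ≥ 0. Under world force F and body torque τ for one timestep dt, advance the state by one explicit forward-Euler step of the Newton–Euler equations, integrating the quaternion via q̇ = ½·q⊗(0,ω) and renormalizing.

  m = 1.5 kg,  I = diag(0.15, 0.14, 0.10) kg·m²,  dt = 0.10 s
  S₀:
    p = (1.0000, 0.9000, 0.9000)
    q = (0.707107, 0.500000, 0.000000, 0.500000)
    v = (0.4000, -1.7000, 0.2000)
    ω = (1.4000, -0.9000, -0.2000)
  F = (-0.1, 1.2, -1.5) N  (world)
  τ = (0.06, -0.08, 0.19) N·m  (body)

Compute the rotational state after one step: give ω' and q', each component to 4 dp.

ω' = (1.4448, -0.9471, -0.0226)
q' = (0.6747, 0.5700, 0.0082, 0.4688)

gyro term ω×Iω = (-0.0072, -0.0140, 0.0126)
(τ − ω×Iω)/I = (0.4480, -0.4714, 1.7740)
new body rate ω' = (1.4448, -0.9471, -0.0226)
2q̇ = q⊗(0,ω) = (-0.6000000, 1.4399498, 0.1636037, -0.5914214)
updated quaternion q' = (0.6747, 0.5700, 0.0082, 0.4688)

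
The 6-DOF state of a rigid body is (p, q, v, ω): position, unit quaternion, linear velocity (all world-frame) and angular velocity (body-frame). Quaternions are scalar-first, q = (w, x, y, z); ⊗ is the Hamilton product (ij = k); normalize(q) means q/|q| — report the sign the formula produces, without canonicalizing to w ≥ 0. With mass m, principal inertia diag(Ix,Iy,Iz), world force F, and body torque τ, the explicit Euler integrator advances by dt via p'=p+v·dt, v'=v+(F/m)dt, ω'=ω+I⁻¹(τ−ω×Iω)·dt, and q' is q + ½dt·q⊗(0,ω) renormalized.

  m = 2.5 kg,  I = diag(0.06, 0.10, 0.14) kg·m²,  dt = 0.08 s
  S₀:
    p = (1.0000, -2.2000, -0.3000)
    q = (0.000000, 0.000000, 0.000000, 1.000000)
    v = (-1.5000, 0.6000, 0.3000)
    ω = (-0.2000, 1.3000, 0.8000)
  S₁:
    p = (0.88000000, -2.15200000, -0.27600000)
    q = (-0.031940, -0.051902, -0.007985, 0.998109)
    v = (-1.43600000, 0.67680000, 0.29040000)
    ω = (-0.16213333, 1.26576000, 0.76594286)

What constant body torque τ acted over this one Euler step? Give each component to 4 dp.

ω₁ − ω₀ = (0.03786667, -0.03424000, -0.03405714)
ω₀×(Iω₀) = (0.0416, 0.0128, -0.0104)
τ = I·(Δω/dt) + ω₀×(Iω₀) = (0.0700, -0.0300, -0.0700)

τ = (0.0700, -0.0300, -0.0700)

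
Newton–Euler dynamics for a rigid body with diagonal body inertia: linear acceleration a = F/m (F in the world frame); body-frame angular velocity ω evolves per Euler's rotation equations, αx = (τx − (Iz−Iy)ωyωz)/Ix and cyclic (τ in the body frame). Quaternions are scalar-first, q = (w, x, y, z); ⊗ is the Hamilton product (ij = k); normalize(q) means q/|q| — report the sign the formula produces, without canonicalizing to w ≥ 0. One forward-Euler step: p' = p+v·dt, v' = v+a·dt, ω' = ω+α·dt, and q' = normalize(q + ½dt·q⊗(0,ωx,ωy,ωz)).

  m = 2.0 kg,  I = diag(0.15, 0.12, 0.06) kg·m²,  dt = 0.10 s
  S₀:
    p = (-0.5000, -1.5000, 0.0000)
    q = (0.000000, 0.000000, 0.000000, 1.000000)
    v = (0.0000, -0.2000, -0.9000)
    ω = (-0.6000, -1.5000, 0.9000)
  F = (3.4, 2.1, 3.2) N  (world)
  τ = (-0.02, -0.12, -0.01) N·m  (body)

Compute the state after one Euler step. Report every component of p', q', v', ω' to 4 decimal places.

precession coupling ω×(Iω) = (0.0810, -0.0486, -0.0270)
(τ − ω×Iω)/I = (-0.6733, -0.5950, 0.2833)
ω + α·dt = (-0.6673, -1.5595, 0.9283)
Hamilton product q⊗(0,ω) = (-0.9000000, 1.5000000, -0.6000000, 0.0000000)
updated quaternion q' = (-0.0448, 0.0747, -0.0299, 0.9958)
a = F/m = (1.7000, 1.0500, 1.6000)
new position p' = (-0.5000, -1.5200, -0.0900)
new velocity v' = (0.1700, -0.0950, -0.7400)

p' = (-0.5000, -1.5200, -0.0900)
q' = (-0.0448, 0.0747, -0.0299, 0.9958)
v' = (0.1700, -0.0950, -0.7400)
ω' = (-0.6673, -1.5595, 0.9283)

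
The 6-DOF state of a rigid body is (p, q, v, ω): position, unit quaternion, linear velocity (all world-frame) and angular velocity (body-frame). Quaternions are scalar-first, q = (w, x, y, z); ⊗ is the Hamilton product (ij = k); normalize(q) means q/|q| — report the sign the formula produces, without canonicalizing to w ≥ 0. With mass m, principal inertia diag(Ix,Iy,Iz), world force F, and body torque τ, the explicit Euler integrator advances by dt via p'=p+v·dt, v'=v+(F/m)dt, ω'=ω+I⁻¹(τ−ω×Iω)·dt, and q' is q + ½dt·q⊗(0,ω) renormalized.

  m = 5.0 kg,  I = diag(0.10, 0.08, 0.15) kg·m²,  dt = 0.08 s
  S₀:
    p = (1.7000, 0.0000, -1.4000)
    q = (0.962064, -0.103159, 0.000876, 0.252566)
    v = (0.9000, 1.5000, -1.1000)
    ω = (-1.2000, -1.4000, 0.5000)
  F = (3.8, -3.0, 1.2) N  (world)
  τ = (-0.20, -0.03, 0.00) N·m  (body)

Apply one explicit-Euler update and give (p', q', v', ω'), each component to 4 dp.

α = I⁻¹(τ − ω×Iω) = (-1.5100, -0.7500, 0.2240)
ω' = ω + α·dt = (-1.3208, -1.4600, 0.5179)
q⊗(0,ω) = (-0.2488474, -0.8004464, -1.5983893, 0.6265058)
q + ½dt·q⊗(0,ω), renormalized = (0.9493, -0.1348, -0.0629, 0.2768)
a = F/m = (0.7600, -0.6000, 0.2400)
p' = p + v·dt = (1.7720, 0.1200, -1.4880)
new velocity v' = (0.9608, 1.4520, -1.0808)

p' = (1.7720, 0.1200, -1.4880)
q' = (0.9493, -0.1348, -0.0629, 0.2768)
v' = (0.9608, 1.4520, -1.0808)
ω' = (-1.3208, -1.4600, 0.5179)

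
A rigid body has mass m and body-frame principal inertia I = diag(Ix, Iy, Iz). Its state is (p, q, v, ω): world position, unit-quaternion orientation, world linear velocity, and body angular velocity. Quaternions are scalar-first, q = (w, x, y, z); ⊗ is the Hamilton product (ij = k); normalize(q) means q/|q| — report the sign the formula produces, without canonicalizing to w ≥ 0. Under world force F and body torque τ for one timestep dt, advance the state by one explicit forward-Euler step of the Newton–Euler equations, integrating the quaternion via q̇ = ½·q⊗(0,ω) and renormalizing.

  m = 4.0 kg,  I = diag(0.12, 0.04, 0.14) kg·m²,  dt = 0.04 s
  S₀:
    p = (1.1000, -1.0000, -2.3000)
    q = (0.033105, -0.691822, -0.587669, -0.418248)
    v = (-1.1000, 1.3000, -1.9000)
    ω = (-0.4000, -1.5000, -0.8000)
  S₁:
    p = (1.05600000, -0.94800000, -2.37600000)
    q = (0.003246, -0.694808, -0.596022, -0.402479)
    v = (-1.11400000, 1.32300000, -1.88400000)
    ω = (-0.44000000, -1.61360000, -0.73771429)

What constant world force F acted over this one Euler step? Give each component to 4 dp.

v₁ − v₀ = (-0.01400000, 0.02300000, 0.01600000)
F = m·Δv/dt = (-1.4000, 2.3000, 1.6000)

F = (-1.4000, 2.3000, 1.6000)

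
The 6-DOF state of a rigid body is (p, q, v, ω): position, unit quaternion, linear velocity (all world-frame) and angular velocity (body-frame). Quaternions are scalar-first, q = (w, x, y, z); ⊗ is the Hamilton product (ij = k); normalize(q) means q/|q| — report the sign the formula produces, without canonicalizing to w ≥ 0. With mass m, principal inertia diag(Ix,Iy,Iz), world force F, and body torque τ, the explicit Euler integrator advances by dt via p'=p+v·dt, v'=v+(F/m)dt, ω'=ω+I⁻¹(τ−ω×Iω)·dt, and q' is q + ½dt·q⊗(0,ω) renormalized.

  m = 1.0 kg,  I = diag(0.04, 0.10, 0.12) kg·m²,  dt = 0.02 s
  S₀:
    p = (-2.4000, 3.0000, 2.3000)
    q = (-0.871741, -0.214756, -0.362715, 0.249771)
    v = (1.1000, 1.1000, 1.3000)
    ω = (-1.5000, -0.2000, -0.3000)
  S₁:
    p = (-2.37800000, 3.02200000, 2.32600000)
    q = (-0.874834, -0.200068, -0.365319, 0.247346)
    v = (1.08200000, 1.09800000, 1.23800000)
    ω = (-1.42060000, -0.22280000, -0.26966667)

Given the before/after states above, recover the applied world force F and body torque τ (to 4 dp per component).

F = (-0.9000, -0.1000, -3.1000)
τ = (0.1600, -0.1500, 0.2000)

v₁ − v₀ = (-0.01800000, -0.00200000, -0.06200000)
F = m·Δv/dt = (-0.9000, -0.1000, -3.1000)
rate change Δω = (0.07940000, -0.02280000, 0.03033333)
precession coupling = (0.0012, -0.0360, 0.0180)
τ = I·(Δω/dt) + ω₀×(Iω₀) = (0.1600, -0.1500, 0.2000)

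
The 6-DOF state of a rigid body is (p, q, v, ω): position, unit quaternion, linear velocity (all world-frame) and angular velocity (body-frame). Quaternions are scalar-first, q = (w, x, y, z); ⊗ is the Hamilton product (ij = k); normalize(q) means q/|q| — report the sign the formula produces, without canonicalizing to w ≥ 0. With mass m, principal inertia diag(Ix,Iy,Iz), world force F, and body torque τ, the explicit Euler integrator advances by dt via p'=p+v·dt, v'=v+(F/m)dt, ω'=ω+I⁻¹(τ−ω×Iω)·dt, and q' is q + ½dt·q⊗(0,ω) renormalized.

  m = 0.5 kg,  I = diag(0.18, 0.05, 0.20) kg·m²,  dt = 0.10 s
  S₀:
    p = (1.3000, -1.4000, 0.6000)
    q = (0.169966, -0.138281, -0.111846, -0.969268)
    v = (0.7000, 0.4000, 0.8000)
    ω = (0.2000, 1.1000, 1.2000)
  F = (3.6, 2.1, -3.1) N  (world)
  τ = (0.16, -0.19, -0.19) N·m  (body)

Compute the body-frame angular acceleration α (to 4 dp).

gyro term ω×Iω = (0.1980, -0.0048, -0.0286)
α = I⁻¹(τ − ω×Iω) = (-0.2111, -3.7040, -0.8070)

α = (-0.2111, -3.7040, -0.8070)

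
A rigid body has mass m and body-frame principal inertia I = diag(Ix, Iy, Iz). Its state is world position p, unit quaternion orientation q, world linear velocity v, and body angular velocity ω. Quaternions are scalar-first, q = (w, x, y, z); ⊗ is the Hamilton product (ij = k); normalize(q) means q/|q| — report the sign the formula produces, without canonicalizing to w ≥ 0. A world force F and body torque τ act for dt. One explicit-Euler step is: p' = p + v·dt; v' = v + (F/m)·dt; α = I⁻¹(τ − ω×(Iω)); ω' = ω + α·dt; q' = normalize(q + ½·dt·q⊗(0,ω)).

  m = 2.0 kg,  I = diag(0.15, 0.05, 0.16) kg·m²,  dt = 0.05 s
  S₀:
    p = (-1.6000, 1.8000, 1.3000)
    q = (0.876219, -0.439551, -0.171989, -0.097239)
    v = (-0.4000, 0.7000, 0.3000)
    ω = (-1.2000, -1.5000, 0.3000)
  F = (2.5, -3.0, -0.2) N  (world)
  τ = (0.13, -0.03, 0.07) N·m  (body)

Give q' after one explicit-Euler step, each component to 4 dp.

q⊗(0,ω) = (-0.7562730, -1.2489180, -1.0657764, 0.7158054)
q' = normalize(q + ½dt·q⊗(0,ω)) = (0.8563, -0.4702, -0.1984, -0.0793)

q' = (0.8563, -0.4702, -0.1984, -0.0793)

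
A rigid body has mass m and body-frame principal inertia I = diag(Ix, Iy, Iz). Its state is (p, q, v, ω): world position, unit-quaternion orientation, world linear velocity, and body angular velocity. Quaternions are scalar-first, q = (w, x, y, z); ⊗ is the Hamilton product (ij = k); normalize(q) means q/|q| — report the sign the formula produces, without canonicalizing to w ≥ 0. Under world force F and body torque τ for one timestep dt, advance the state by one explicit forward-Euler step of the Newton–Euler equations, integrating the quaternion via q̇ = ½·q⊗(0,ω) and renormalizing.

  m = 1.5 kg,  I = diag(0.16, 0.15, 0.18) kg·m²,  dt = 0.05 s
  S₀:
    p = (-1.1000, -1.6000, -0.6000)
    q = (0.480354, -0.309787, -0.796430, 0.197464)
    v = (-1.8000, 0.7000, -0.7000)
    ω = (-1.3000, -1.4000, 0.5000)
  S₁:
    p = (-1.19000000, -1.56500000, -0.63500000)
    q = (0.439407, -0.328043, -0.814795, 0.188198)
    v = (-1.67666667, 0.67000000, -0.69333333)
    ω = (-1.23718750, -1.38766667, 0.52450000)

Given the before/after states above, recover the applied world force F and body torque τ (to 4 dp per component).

Δv = v₁−v₀ = (0.12333333, -0.03000000, 0.00666667)
m·(v₁−v₀)/dt = (3.7000, -0.9000, 0.2000)
rate change Δω = (0.06281250, 0.01233333, 0.02450000)
τ = I·(Δω/dt) + ω₀×(Iω₀) = (0.1800, 0.0500, 0.0700)

F = (3.7000, -0.9000, 0.2000)
τ = (0.1800, 0.0500, 0.0700)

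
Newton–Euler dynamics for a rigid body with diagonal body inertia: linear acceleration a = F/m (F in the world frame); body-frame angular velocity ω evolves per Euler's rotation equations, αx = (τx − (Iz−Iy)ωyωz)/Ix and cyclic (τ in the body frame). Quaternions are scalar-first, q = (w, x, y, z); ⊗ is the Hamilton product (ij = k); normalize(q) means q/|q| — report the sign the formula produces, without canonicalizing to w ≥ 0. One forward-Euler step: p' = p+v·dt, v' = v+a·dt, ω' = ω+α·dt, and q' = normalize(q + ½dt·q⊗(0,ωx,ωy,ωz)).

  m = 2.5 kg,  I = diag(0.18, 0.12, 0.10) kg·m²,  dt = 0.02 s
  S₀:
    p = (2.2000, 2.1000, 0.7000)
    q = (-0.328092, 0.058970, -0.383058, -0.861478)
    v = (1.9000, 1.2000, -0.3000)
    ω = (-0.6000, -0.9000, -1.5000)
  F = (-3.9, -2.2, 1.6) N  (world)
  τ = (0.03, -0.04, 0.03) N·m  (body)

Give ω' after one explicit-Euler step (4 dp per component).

α = I⁻¹(τ − ω×Iω) = (0.3167, -0.9333, 0.6240)
new body rate ω' = (-0.5937, -0.9187, -1.4875)

ω' = (-0.5937, -0.9187, -1.4875)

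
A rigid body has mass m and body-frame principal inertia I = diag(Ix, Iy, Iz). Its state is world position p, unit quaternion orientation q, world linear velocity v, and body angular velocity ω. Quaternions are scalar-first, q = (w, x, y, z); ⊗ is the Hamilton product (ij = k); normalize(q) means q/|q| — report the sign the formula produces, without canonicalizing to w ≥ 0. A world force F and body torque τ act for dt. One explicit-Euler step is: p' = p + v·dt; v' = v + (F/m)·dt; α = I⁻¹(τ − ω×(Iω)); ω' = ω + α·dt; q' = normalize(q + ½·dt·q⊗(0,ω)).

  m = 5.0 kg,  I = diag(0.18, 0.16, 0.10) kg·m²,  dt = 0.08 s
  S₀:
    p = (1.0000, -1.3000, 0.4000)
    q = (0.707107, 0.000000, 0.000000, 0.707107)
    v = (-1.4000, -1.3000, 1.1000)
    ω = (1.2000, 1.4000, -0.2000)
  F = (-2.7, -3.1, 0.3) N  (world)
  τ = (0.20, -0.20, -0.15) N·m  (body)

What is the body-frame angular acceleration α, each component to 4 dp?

α = (1.0178, -1.1300, -1.1640)

precession coupling ω×(Iω) = (0.0168, -0.0192, -0.0336)
(τ − ω×Iω)/I = (1.0178, -1.1300, -1.1640)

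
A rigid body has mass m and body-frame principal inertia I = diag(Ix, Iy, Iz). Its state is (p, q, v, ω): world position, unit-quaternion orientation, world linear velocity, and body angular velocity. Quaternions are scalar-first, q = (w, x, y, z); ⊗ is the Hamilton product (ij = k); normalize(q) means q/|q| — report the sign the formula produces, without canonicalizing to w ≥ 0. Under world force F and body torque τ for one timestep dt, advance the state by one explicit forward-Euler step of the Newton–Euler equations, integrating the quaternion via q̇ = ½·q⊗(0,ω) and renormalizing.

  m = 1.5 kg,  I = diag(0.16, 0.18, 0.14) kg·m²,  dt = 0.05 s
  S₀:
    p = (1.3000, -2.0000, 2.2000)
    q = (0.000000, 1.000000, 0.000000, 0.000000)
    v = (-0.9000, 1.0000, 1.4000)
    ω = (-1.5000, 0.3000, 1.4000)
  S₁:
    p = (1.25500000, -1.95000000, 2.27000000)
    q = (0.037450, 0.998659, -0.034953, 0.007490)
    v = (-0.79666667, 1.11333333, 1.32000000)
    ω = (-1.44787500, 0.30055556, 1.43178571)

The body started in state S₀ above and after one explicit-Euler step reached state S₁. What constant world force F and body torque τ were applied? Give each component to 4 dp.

rate change Δω = (0.05212500, 0.00055556, 0.03178571)
precession coupling = (-0.0168, -0.0420, -0.0090)
applied torque τ = (0.1500, -0.0400, 0.0800)
velocity change Δv = (0.10333333, 0.11333333, -0.08000000)
m·(v₁−v₀)/dt = (3.1000, 3.4000, -2.4000)

F = (3.1000, 3.4000, -2.4000)
τ = (0.1500, -0.0400, 0.0800)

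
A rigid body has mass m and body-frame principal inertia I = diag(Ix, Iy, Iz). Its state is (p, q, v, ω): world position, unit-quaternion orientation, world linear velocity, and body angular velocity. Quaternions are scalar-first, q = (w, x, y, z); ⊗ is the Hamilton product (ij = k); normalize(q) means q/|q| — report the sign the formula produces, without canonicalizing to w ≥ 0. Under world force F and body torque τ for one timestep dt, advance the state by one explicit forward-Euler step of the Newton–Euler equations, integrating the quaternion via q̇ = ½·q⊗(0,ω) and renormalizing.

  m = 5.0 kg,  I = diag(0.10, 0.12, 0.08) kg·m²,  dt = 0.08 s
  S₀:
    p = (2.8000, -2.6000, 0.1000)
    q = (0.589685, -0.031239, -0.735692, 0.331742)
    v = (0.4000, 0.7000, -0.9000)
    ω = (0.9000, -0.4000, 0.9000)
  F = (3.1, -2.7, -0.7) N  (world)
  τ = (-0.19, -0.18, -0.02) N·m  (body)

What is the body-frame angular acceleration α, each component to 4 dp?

precession coupling ω×(Iω) = (0.0144, 0.0162, -0.0072)
(τ − ω×Iω)/I = (-2.0440, -1.6350, -0.1600)

α = (-2.0440, -1.6350, -0.1600)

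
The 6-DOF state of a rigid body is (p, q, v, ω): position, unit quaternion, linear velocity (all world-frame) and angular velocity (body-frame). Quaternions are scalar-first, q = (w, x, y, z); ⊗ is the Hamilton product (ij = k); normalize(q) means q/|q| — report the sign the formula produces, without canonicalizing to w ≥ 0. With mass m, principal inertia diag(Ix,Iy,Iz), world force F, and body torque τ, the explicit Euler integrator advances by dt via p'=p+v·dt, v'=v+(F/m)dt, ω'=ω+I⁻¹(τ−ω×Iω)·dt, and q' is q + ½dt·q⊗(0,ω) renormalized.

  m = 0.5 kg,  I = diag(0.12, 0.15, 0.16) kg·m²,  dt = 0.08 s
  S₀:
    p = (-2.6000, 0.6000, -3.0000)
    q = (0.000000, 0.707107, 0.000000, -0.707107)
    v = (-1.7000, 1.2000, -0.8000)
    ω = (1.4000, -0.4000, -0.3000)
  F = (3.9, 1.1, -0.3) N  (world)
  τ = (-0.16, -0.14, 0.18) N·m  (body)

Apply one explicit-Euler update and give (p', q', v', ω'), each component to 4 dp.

gyro term ω×Iω = (0.0012, 0.0168, -0.0168)
α = I⁻¹(τ − ω×Iω) = (-1.3433, -1.0453, 1.2300)
ω' = ω + α·dt = (1.2925, -0.4836, -0.2016)
q⊗(0,ω) = (-1.2020819, -0.2828428, -0.7778177, -0.2828428)
updated quaternion q' = (-0.0480, 0.6946, -0.0311, -0.7172)
new position p' = (-2.7360, 0.6960, -3.0640)
v + (F/m)dt = (-1.0760, 1.3760, -0.8480)

p' = (-2.7360, 0.6960, -3.0640)
q' = (-0.0480, 0.6946, -0.0311, -0.7172)
v' = (-1.0760, 1.3760, -0.8480)
ω' = (1.2925, -0.4836, -0.2016)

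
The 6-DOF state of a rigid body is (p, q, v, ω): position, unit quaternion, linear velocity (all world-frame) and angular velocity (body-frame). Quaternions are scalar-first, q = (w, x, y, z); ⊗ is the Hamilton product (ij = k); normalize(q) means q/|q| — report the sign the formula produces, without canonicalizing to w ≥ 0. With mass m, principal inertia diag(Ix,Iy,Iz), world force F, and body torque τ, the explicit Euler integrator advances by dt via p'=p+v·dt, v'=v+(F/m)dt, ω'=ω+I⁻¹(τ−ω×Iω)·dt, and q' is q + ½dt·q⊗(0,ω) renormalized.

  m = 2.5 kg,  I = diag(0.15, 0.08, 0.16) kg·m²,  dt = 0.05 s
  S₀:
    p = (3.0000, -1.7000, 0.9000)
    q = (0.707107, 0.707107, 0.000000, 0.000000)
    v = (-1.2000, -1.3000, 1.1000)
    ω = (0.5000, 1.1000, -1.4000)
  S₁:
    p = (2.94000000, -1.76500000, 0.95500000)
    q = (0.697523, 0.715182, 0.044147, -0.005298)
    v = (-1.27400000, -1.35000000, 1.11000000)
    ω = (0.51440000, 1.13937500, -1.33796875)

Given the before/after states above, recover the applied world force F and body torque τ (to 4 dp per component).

F = (-3.7000, -2.5000, 0.5000)
τ = (-0.0800, 0.0700, 0.1600)

v₁ − v₀ = (-0.07400000, -0.05000000, 0.01000000)
applied force F = (-3.7000, -2.5000, 0.5000)
Δω = ω₁−ω₀ = (0.01440000, 0.03937500, 0.06203125)
τ = I·(Δω/dt) + ω₀×(Iω₀) = (-0.0800, 0.0700, 0.1600)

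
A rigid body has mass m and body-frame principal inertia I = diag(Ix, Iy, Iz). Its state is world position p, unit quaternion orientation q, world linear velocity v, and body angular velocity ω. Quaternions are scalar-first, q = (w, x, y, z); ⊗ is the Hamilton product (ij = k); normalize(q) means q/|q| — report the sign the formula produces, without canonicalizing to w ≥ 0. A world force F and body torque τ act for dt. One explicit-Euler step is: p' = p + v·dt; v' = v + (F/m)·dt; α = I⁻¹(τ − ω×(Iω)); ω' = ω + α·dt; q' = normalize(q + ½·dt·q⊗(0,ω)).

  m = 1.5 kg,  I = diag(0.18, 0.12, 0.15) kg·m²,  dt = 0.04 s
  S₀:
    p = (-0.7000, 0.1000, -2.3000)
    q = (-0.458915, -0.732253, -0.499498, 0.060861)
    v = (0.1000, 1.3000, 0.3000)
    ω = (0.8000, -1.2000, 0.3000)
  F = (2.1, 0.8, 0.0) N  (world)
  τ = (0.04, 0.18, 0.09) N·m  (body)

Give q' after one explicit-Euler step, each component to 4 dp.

q' = (-0.4594, -0.7408, -0.4829, 0.0836)

2q̇ = q⊗(0,ω) = (-0.0318535, -0.4439482, 0.8190627, 1.1406275)
updated quaternion q' = (-0.4594, -0.7408, -0.4829, 0.0836)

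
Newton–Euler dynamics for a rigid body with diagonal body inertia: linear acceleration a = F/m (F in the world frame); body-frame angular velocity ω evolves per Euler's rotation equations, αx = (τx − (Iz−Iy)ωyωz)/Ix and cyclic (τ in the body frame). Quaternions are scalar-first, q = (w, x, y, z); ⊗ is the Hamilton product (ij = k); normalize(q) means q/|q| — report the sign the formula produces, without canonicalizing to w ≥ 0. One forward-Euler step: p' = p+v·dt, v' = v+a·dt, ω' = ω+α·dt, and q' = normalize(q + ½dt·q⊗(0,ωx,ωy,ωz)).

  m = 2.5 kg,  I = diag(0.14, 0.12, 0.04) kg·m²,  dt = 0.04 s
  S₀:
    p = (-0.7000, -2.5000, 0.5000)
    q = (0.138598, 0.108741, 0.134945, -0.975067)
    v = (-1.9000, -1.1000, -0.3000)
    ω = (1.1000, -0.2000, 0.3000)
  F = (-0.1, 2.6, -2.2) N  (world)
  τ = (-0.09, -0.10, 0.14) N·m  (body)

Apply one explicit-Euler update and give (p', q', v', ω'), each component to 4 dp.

new position p' = (-0.7760, -2.5440, 0.4880)
new velocity v' = (-1.9016, -1.0584, -0.3352)
(τ − ω×Iω)/I = (-0.6771, -1.1083, 3.3900)
ω + α·dt = (1.0729, -0.2443, 0.4356)
2q̇ = q⊗(0,ω) = (0.1998940, -0.0020721, -1.1329156, -0.1286083)
updated quaternion q' = (0.1426, 0.1087, 0.1123, -0.9774)

p' = (-0.7760, -2.5440, 0.4880)
q' = (0.1426, 0.1087, 0.1123, -0.9774)
v' = (-1.9016, -1.0584, -0.3352)
ω' = (1.0729, -0.2443, 0.4356)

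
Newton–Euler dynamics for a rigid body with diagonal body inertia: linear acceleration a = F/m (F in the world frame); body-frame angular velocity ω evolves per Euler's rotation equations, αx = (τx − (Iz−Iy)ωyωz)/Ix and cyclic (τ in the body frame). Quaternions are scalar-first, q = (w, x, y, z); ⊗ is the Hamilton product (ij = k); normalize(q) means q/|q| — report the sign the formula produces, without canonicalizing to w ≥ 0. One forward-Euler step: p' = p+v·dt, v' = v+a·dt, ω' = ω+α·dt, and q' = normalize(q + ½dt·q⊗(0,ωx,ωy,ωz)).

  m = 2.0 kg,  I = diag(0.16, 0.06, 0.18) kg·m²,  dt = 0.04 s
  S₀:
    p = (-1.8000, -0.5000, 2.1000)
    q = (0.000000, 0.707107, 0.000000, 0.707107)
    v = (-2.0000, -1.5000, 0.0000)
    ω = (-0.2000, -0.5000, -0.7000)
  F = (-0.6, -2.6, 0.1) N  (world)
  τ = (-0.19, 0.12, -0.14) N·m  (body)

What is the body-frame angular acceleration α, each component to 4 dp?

ω×(Iω) gyroscopic = (0.0420, -0.0028, -0.0100)
(τ − ω×Iω)/I = (-1.4500, 2.0467, -0.7222)

α = (-1.4500, 2.0467, -0.7222)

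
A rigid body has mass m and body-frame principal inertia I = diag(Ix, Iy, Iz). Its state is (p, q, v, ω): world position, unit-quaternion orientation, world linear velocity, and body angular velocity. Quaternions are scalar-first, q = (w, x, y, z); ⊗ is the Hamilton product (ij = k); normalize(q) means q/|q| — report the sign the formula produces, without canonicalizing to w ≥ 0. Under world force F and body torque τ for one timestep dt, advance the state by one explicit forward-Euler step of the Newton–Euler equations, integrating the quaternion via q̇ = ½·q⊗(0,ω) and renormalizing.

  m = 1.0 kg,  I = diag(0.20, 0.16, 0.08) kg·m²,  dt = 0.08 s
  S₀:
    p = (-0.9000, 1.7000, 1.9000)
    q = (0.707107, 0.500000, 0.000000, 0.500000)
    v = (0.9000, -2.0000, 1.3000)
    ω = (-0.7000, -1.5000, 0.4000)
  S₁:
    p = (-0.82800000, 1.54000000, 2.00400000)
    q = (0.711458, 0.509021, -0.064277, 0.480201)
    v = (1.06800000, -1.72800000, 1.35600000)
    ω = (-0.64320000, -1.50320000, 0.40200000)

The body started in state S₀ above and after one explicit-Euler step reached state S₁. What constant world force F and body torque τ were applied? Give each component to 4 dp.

Δω = ω₁−ω₀ = (0.05680000, -0.00320000, 0.00200000)
gyro term ω₀×Iω₀ = (0.0480, -0.0336, -0.0420)
applied torque τ = (0.1900, -0.0400, -0.0400)
Δv = v₁−v₀ = (0.16800000, 0.27200000, 0.05600000)
F = m·Δv/dt = (2.1000, 3.4000, 0.7000)

F = (2.1000, 3.4000, 0.7000)
τ = (0.1900, -0.0400, -0.0400)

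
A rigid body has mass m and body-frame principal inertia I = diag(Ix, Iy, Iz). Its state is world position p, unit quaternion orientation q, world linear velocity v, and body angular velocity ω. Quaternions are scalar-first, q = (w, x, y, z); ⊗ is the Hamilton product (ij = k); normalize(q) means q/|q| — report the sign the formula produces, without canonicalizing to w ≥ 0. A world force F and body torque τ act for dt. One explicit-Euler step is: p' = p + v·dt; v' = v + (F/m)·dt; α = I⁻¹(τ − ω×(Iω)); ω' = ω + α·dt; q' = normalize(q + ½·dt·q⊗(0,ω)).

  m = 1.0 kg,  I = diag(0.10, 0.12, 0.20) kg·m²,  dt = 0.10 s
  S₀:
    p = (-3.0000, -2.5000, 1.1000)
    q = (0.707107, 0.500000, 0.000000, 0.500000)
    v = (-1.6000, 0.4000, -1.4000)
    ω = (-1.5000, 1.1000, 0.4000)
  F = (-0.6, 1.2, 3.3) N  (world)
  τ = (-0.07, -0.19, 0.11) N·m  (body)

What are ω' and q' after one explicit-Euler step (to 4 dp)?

ω' = (-1.6052, 0.8917, 0.4715)
q' = (0.7313, 0.4176, -0.0086, 0.5392)

precession coupling ω×(Iω) = (0.0352, 0.0600, -0.0330)
α = I⁻¹(τ − ω×Iω) = (-1.0520, -2.0833, 0.7150)
ω + α·dt = (-1.6052, 0.8917, 0.4715)
Hamilton product q⊗(0,ω) = (0.5500000, -1.6106605, -0.1721823, 0.8328428)
updated quaternion q' = (0.7313, 0.4176, -0.0086, 0.5392)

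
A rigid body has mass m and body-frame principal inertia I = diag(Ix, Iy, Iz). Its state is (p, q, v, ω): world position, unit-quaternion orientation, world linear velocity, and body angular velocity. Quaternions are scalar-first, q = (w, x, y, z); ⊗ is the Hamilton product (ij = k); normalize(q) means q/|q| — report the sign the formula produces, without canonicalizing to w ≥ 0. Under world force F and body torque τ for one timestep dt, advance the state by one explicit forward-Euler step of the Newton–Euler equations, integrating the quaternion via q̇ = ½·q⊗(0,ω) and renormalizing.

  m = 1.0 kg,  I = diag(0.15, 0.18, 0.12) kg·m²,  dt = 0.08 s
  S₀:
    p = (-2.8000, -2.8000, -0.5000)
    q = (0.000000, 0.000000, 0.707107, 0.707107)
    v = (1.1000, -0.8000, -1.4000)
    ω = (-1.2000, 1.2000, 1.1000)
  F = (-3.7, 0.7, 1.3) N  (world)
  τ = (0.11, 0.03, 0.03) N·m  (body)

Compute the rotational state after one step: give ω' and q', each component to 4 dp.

ω' = (-1.0991, 1.2309, 1.1488)
q' = (-0.0648, -0.0028, 0.6710, 0.7386)

ω×(Iω) gyroscopic = (-0.0792, -0.0396, -0.0432)
angular accel α = (1.2613, 0.3867, 0.6100)
ω' = ω + α·dt = (-1.0991, 1.2309, 1.1488)
q⊗(0,ω) = (-1.6263461, -0.0707107, -0.8485284, 0.8485284)
q + ½dt·q⊗(0,ω), renormalized = (-0.0648, -0.0028, 0.6710, 0.7386)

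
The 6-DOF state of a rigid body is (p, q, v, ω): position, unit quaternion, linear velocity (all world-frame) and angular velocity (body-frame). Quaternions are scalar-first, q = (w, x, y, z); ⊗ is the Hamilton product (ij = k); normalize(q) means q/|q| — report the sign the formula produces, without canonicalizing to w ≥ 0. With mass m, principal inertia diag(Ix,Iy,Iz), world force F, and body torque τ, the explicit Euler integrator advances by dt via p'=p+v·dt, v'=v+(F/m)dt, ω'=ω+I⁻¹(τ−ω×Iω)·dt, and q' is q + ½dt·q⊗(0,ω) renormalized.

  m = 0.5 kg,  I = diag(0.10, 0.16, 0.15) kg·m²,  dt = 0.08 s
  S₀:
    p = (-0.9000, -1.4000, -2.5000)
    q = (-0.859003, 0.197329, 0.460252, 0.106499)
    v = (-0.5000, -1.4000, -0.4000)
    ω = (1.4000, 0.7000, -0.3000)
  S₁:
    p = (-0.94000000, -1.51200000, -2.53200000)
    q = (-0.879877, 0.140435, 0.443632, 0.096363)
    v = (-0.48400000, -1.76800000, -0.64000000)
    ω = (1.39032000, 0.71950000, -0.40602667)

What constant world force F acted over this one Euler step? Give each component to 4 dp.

Δv = v₁−v₀ = (0.01600000, -0.36800000, -0.24000000)
applied force F = (0.1000, -2.3000, -1.5000)

F = (0.1000, -2.3000, -1.5000)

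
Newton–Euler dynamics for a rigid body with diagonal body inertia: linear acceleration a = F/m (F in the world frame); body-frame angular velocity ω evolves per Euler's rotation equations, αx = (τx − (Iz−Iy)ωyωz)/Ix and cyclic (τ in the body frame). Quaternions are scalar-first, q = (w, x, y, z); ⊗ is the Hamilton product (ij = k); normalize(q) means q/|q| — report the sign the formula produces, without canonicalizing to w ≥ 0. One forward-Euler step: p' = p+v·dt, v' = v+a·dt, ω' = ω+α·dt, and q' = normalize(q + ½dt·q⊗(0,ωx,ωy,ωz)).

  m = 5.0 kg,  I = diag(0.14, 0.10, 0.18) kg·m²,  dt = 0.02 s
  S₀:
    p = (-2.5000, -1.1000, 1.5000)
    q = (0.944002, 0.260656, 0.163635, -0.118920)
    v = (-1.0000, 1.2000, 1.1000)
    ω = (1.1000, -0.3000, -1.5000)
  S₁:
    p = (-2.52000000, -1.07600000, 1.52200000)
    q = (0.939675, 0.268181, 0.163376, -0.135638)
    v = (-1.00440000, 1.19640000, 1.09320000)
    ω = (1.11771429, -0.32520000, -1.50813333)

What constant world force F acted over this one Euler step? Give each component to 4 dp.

Δv = v₁−v₀ = (-0.00440000, -0.00360000, -0.00680000)
F = m·Δv/dt = (-1.1000, -0.9000, -1.7000)

F = (-1.1000, -0.9000, -1.7000)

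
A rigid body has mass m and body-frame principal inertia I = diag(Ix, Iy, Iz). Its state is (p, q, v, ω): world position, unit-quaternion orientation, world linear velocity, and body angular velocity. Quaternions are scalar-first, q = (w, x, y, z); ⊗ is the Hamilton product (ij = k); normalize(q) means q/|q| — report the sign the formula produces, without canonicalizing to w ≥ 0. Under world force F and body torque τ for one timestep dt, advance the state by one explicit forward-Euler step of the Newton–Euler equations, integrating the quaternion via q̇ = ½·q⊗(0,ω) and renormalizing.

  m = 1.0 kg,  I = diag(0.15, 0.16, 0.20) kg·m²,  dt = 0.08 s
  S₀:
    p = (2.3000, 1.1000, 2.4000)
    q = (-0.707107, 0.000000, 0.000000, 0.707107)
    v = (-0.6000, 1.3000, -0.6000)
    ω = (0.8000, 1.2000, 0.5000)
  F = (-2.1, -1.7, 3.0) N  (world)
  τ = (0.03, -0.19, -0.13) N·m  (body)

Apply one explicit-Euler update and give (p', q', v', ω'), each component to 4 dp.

p' = (2.2520, 1.2040, 2.3520)
q' = (-0.7199, -0.0565, -0.0113, 0.6917)
v' = (-0.7680, 1.1640, -0.3600)
ω' = (0.8032, 1.1150, 0.4442)

a = F/m = (-2.1000, -1.7000, 3.0000)
p + v·dt = (2.2520, 1.2040, 2.3520)
v + (F/m)dt = (-0.7680, 1.1640, -0.3600)
angular accel α = (0.0400, -1.0625, -0.6980)
ω' = ω + α·dt = (0.8032, 1.1150, 0.4442)
Hamilton product q⊗(0,ω) = (-0.3535535, -1.4142140, -0.2828428, -0.3535535)
updated quaternion q' = (-0.7199, -0.0565, -0.0113, 0.6917)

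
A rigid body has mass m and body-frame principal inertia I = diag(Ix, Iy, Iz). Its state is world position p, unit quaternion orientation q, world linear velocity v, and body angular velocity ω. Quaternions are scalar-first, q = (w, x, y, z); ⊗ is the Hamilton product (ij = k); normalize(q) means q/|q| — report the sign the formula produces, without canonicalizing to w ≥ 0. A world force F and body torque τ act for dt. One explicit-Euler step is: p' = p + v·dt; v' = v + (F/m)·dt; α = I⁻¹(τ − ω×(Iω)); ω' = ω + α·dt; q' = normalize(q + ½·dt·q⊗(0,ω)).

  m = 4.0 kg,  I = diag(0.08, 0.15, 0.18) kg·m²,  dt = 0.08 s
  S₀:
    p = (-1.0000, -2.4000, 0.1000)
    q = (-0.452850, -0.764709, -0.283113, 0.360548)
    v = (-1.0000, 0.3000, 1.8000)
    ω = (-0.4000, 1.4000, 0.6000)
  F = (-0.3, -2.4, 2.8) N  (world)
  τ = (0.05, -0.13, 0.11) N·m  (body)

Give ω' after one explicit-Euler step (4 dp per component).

ω' = (-0.3752, 1.3179, 0.6663)

angular accel α = (0.3100, -1.0267, 0.8289)
ω + α·dt = (-0.3752, 1.3179, 0.6663)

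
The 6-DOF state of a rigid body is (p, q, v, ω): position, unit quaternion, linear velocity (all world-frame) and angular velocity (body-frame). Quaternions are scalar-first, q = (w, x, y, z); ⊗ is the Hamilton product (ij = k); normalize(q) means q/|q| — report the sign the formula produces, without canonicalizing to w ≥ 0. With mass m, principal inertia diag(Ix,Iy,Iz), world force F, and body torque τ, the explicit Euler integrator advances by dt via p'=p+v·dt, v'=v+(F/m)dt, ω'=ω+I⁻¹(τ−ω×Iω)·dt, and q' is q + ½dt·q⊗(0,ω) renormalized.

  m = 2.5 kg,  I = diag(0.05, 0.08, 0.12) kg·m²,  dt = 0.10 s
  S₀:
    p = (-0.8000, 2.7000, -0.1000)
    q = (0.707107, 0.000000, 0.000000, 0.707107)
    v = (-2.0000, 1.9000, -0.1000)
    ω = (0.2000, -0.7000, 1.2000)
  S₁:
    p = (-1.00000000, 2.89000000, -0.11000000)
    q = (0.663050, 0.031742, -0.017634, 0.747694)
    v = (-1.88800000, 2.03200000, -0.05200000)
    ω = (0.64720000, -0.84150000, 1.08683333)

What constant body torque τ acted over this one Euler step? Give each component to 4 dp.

τ = (0.1900, -0.1300, -0.1400)

rate change Δω = (0.44720000, -0.14150000, -0.11316667)
gyro term ω₀×Iω₀ = (-0.0336, -0.0168, -0.0042)
τ = I·(Δω/dt) + ω₀×(Iω₀) = (0.1900, -0.1300, -0.1400)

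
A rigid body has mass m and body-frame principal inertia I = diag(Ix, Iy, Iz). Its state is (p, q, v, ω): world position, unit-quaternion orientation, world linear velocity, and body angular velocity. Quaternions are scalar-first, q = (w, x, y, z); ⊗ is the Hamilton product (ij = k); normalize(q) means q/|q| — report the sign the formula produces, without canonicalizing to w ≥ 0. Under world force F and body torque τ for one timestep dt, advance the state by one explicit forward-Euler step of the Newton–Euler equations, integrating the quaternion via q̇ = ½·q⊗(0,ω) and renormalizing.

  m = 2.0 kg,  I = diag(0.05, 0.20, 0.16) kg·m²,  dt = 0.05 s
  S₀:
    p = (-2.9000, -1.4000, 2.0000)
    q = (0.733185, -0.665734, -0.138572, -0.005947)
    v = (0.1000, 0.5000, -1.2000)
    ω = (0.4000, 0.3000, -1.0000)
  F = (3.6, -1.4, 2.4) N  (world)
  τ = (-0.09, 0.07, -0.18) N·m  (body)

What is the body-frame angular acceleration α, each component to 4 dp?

ω×(Iω) gyroscopic = (0.0120, 0.0440, 0.0180)
(τ − ω×Iω)/I = (-2.0400, 0.1300, -1.2375)

α = (-2.0400, 0.1300, -1.2375)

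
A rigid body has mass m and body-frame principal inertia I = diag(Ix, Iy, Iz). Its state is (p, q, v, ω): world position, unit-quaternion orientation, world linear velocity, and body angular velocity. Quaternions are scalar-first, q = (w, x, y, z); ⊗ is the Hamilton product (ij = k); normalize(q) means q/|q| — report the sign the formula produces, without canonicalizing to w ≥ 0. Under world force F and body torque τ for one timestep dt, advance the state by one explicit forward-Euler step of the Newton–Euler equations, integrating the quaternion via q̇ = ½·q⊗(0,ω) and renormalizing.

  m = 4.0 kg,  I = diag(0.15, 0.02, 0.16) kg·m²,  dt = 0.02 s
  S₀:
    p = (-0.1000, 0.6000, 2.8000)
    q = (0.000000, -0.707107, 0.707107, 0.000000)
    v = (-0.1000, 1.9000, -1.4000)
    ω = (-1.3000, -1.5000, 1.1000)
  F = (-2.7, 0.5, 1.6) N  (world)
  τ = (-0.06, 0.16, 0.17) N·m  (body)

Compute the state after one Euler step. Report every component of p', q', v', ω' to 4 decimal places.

ω×(Iω) gyroscopic = (-0.2310, 0.0143, -0.2535)
(τ − ω×Iω)/I = (1.1400, 7.2850, 2.6469)
new body rate ω' = (-1.2772, -1.3543, 1.1529)
q⊗(0,ω) = (0.1414214, 0.7778177, 0.7778177, 1.9798996)
updated quaternion q' = (0.0014, -0.6991, 0.7147, 0.0198)
p + v·dt = (-0.1020, 0.6380, 2.7720)
v' = v + a·dt = (-0.1135, 1.9025, -1.3920)

p' = (-0.1020, 0.6380, 2.7720)
q' = (0.0014, -0.6991, 0.7147, 0.0198)
v' = (-0.1135, 1.9025, -1.3920)
ω' = (-1.2772, -1.3543, 1.1529)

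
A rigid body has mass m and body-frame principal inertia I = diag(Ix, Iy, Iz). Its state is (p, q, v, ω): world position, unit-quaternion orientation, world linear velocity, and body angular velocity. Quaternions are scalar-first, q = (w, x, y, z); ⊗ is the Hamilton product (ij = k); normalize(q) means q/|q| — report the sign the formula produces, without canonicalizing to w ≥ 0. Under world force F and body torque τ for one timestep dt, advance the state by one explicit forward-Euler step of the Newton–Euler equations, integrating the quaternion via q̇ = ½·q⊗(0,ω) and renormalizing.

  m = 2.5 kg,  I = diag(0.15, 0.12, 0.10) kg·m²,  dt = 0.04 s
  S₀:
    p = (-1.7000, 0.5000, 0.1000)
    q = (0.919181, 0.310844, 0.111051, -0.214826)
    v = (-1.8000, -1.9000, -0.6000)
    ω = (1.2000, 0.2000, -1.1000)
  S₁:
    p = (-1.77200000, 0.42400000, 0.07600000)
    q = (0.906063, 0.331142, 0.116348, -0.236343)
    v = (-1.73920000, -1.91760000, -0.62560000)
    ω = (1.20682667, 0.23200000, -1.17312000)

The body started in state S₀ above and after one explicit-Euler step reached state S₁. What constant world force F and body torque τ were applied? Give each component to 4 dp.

F = (3.8000, -1.1000, -1.6000)
τ = (0.0300, 0.0300, -0.1900)

rate change Δω = (0.00682667, 0.03200000, -0.07312000)
I·α + gyro = (0.0300, 0.0300, -0.1900)
velocity change Δv = (0.06080000, -0.01760000, -0.02560000)
applied force F = (3.8000, -1.1000, -1.6000)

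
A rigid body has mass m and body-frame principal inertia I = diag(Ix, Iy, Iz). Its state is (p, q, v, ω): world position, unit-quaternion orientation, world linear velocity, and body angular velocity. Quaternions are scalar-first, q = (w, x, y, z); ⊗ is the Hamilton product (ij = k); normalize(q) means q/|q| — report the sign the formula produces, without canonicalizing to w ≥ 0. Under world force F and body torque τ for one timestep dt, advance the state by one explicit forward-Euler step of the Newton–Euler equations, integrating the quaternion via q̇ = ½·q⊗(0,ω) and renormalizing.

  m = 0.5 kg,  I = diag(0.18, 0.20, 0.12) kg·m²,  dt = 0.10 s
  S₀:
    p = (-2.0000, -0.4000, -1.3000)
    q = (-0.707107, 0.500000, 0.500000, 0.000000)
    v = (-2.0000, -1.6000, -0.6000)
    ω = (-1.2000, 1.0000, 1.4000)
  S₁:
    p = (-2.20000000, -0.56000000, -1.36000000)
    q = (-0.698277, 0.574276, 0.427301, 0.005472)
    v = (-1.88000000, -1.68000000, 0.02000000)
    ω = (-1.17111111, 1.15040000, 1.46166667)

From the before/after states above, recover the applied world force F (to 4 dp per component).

velocity change Δv = (0.12000000, -0.08000000, 0.62000000)
m·(v₁−v₀)/dt = (0.6000, -0.4000, 3.1000)

F = (0.6000, -0.4000, 3.1000)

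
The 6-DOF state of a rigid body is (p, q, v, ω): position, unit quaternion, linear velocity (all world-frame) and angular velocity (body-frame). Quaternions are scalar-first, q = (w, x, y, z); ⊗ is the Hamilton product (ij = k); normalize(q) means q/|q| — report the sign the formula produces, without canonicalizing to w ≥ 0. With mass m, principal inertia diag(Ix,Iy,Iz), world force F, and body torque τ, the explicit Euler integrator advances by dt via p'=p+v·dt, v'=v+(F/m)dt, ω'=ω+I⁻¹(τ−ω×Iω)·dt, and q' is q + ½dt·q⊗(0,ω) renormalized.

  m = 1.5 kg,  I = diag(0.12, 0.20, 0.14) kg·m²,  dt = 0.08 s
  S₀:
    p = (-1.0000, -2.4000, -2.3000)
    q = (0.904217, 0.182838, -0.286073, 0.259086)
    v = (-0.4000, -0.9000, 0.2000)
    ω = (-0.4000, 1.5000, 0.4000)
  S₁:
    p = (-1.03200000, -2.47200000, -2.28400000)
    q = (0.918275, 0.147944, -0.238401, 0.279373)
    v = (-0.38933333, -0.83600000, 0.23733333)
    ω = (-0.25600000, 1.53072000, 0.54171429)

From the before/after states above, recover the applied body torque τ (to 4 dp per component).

τ = (0.1800, 0.0800, 0.2000)

Δω = ω₁−ω₀ = (0.14400000, 0.03072000, 0.14171429)
ω₀×(Iω₀) = (-0.0360, 0.0032, -0.0480)
τ = I·(Δω/dt) + ω₀×(Iω₀) = (0.1800, 0.0800, 0.2000)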